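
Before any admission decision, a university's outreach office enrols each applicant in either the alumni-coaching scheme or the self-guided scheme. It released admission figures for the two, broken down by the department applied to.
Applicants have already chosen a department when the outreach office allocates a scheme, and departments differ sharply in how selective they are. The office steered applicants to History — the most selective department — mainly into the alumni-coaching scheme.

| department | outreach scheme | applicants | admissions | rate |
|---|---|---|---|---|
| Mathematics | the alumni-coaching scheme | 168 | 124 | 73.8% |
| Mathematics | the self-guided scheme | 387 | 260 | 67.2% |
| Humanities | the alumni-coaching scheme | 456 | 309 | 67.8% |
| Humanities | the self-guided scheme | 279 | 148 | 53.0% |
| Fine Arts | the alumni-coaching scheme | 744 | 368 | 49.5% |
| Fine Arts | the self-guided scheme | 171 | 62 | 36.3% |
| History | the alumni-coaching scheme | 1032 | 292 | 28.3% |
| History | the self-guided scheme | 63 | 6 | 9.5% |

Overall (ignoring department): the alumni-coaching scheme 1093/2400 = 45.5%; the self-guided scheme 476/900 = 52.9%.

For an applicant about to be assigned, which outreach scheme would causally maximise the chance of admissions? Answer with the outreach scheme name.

the alumni-coaching scheme

Department differs across outreach schemes for reasons unrelated to any effect of the outreach scheme itself, and it separately predicts the outcome — a classic confounder. We must compare within department levels.
Within each level — Mathematics: 73.8% vs 67.2%; Humanities: 67.8% vs 53.0%; Fine Arts: 49.5% vs 36.3%; History: 28.3% vs 9.5% — the alumni-coaching scheme is higher every time.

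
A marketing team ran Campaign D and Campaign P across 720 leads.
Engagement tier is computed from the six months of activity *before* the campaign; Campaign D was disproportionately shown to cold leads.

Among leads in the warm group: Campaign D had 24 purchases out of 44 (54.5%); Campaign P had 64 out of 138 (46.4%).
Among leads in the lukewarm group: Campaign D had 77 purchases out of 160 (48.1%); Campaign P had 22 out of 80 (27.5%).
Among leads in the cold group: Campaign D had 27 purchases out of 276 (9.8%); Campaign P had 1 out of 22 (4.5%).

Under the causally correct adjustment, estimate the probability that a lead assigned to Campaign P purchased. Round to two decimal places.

0.23

Here engagement tier is a common cause — it drives both which campaign a case falls under and the outcome. The crude comparison mixes populations; the stratum-specific rates are the causally relevant ones.
Standardising Campaign P to the population engagement tier mix: 0.253·64/138 + 0.333·22/80 + 0.414·1/22 = 0.228.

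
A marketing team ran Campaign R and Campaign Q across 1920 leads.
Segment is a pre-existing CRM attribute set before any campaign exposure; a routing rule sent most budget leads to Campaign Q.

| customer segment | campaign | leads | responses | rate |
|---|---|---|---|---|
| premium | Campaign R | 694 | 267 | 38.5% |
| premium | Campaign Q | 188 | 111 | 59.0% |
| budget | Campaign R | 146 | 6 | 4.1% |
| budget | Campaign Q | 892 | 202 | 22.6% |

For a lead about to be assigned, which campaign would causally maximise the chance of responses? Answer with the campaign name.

Campaign Q

The imbalance in customer segment arose from how leads were allocated, not from anything the campaign did; and customer segment independently affects the outcome. The pooled gap is confounded — condition on customer segment.
Within each level — premium: 38.5% vs 59.0%; budget: 4.1% vs 22.6% — Campaign Q is higher every time.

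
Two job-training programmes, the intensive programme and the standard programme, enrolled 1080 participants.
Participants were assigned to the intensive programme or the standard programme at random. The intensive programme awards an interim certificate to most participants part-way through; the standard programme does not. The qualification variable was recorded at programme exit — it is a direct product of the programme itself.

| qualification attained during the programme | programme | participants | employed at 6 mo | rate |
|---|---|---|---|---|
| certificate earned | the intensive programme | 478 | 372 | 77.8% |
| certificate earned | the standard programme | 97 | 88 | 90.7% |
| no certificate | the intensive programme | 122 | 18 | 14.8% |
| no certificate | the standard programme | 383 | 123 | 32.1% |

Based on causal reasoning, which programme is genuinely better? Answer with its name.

the intensive programme

The qualification attained during the programme-specific comparison favours the standard programme throughout, but the pooled figures favour the intensive programme. The question is whether to condition on qualification attained during the programme.
Because the programme influences qualification attained during the programme, qualification attained during the programme is a post-treatment mediator, not a confounder. Stratifying on it would bias the estimate; the causal effect is the crude pooled difference.
Pooled: the intensive programme 65.0% vs the standard programme 44.0%; the intensive programme is higher overall.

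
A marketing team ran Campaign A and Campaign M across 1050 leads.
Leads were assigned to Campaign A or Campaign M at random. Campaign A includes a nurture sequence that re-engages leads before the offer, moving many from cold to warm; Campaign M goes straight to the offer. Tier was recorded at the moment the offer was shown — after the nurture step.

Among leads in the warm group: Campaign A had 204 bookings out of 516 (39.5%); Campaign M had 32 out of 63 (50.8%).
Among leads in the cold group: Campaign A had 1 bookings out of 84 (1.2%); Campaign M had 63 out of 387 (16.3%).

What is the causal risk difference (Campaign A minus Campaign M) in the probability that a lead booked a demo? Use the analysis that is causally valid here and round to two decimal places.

+0.13

Engagement tier is downstream of the campaign. One should not condition on a consequence of treatment, so the overall rates are the right comparison.
The causal difference is the pooled difference: 0.342 − 0.211 = +0.131.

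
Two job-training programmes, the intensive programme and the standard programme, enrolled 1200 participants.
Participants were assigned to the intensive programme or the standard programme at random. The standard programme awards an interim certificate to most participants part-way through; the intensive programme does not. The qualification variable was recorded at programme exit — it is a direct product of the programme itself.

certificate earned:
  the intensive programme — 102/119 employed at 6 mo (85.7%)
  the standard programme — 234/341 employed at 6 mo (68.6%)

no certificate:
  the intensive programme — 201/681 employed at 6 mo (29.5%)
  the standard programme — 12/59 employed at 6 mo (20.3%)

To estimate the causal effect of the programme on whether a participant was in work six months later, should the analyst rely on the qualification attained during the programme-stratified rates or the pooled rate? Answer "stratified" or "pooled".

Because the programme influences qualification attained during the programme, qualification attained during the programme is a post-treatment mediator, not a confounder. Stratifying on it would bias the estimate; the causal effect is the crude pooled difference.
Pooled: the intensive programme 37.9% vs the standard programme 61.5%; the standard programme is higher overall.

pooled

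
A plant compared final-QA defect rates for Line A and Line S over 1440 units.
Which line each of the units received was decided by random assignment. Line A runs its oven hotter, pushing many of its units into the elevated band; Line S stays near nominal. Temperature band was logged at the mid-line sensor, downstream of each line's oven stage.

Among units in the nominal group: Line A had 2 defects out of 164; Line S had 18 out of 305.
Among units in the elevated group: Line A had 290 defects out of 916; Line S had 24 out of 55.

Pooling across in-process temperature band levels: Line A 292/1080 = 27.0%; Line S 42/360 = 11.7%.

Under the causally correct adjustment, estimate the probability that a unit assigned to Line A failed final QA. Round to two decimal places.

The distribution of in-process temperature band is itself part of what the line does — it is an intermediate outcome. Holding it fixed would remove that part of the effect; the total effect is the pooled difference.
So P(outcome | do(Line A)) is just the pooled rate for Line A: 292/1080 = 0.270.

0.27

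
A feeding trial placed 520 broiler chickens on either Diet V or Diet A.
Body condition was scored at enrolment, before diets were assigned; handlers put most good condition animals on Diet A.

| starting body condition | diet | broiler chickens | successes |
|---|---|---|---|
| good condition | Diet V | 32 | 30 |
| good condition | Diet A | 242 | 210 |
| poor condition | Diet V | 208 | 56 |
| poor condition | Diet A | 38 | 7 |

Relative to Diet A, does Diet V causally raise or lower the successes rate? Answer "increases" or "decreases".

increases

Nothing the diet does changes starting body condition; the imbalance is an allocation artefact. With starting body condition also predicting the outcome, the pooled figure is confounded, and the within-stratum comparison is the causal one.
Within each level — good condition: 93.8% vs 86.8%; poor condition: 26.9% vs 18.4% — Diet V is higher every time.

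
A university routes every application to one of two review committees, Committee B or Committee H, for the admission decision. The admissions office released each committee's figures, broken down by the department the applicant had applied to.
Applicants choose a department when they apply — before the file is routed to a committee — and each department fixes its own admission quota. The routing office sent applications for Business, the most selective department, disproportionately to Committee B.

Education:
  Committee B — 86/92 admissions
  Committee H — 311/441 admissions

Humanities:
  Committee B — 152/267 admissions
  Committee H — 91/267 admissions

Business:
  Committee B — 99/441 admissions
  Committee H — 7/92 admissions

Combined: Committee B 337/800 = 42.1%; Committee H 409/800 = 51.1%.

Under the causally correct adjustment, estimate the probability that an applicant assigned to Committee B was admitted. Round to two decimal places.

0.58

The imbalance in department arose from how applicants were allocated, not from anything the review committee did; and department independently affects the outcome. The pooled gap is confounded — condition on department.
Standardising Committee B to the population department mix: 0.333·86/92 + 0.334·152/267 + 0.333·99/441 = 0.576.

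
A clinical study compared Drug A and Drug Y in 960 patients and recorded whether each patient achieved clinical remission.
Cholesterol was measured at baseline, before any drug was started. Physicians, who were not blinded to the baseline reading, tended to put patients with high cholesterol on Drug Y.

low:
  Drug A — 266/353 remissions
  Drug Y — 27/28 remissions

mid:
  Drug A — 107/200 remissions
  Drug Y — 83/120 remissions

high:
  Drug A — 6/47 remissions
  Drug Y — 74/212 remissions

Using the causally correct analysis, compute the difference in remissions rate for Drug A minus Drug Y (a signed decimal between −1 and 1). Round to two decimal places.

-0.20

Here cholesterol is a common cause — it drives both which drug a case falls under and the outcome. The crude comparison mixes populations; the stratum-specific rates are the causally relevant ones.
Adjusting over the population distribution of cholesterol: 0.397·(0.754−0.964) + 0.333·(0.535−0.692) + 0.270·(0.128−0.349) = -0.196.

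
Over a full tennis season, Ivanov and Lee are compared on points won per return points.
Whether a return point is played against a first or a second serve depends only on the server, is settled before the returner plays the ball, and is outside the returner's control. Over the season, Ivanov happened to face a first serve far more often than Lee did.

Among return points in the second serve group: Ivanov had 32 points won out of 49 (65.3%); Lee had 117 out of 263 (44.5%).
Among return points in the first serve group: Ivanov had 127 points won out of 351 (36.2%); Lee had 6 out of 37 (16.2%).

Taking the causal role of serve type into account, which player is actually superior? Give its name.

Ivanov

Within every serve type level Ivanov has the higher rate, yet pooled Lee does — Simpson's reversal.
Serve type differs across players for reasons unrelated to any effect of the player itself, and it separately predicts the outcome — a classic confounder. We must compare within serve type levels.
Within each level — second serve: 65.3% vs 44.5%; first serve: 36.2% vs 16.2% — Ivanov is higher every time.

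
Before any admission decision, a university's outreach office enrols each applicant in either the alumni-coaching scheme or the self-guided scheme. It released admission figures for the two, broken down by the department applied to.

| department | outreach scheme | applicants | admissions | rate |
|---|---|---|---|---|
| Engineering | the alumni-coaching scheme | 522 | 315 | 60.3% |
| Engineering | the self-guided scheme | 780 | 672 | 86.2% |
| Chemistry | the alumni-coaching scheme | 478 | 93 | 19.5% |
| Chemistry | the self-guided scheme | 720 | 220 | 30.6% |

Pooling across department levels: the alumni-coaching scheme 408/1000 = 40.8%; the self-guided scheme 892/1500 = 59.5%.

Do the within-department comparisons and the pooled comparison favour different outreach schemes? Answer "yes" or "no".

no

Within each department level (Engineering 60.3% vs 86.2%; Chemistry 19.5% vs 30.6%), the self-guided scheme has the higher rate every time. Pooled: 40.8% vs 59.5% — the self-guided scheme has the higher rate overall. They agree.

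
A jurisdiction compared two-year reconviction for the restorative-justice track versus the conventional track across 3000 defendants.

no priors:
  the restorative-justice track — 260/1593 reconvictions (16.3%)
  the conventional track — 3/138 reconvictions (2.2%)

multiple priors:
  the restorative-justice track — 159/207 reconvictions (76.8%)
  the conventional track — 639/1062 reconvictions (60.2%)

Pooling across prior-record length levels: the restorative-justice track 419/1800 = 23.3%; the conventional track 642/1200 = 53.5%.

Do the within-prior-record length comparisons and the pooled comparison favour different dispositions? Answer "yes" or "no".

yes

Within each prior-record length level (no priors 16.3% vs 2.2%; multiple priors 76.8% vs 60.2%), the conventional track has the lower rate every time. Pooled: 23.3% vs 53.5% — the restorative-justice track has the lower rate overall. The two comparisons disagree.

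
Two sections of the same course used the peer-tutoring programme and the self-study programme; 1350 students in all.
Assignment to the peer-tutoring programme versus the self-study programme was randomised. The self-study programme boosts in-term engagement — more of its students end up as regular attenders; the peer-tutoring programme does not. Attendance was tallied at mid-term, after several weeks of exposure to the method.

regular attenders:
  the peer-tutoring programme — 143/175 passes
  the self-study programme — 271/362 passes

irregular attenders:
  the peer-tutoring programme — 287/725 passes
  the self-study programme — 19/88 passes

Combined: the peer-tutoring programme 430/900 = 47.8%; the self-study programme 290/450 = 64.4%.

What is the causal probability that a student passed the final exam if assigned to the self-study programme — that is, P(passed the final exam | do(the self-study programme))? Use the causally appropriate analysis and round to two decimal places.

The distribution of mid-term attendance is itself part of what the teaching method does — it is an intermediate outcome. Holding it fixed would remove that part of the effect; the total effect is the pooled difference.
So P(outcome | do(the self-study programme)) is just the pooled rate for the self-study programme: 290/450 = 0.644.

0.64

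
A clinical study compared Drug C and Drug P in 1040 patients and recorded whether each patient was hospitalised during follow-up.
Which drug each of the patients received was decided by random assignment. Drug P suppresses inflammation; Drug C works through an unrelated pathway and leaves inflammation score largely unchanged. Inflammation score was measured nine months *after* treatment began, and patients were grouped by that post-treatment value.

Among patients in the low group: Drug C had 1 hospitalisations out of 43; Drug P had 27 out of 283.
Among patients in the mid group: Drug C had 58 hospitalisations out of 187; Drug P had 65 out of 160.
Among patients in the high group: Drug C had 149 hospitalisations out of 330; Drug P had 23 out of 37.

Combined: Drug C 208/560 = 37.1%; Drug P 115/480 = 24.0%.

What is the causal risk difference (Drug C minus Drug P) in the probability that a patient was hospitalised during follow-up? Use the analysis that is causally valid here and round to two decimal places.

Inflammation score lies on the pathway drug → inflammation score → outcome, so adjusting for it blocks the indirect effect. For the total causal effect of drug, use the unadjusted pooled rates.
The causal difference is the pooled difference: 0.371 − 0.240 = +0.132.

+0.13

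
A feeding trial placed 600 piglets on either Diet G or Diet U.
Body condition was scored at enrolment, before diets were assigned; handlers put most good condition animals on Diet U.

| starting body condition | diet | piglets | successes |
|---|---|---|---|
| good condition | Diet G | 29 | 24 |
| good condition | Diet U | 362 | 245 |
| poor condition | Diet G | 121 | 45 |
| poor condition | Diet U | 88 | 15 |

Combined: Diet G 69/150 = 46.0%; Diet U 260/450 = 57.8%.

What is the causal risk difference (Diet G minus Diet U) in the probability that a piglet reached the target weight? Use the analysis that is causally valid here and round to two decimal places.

+0.17

Since starting body condition is a pre-existing factor (not a product of the diet) and it affects the outcome on its own, it is a confounder. The stratified rates, not the pooled rate, identify the causal effect.
Adjusting over the population distribution of starting body condition: 0.652·(0.828−0.677) + 0.348·(0.372−0.170) = +0.168.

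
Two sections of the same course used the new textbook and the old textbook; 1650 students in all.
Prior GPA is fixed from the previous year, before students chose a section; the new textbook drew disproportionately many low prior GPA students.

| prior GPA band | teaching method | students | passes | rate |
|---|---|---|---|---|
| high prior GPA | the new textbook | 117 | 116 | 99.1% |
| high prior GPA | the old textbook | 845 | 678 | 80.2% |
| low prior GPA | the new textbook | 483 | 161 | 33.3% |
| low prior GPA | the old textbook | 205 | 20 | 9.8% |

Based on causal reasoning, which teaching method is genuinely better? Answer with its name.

the new textbook

The prior GPA band-specific comparison favours the new textbook throughout, but the pooled figures favour the old textbook. The question is whether to condition on prior GPA band.
Prior GPA band is set before the teaching method has any effect — it is not caused by the teaching method — and it independently drives the outcome. That makes it a confounder, so the causal comparison is within prior GPA band levels.
Within each level — high prior GPA: 99.1% vs 80.2%; low prior GPA: 33.3% vs 9.8% — the new textbook is higher every time.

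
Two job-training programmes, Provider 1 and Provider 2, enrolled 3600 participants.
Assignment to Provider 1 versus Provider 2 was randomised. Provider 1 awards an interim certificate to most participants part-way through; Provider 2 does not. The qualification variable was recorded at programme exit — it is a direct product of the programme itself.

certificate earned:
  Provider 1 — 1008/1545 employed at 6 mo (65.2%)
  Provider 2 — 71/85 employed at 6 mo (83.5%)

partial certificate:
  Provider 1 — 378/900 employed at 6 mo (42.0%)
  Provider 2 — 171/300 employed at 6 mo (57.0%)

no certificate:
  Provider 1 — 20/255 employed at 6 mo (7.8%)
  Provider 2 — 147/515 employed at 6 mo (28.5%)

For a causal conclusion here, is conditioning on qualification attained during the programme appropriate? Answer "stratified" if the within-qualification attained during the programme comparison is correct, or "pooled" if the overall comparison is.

Qualification attained during the programme is recorded after the programme and is itself shifted by it — it sits on the causal path from programme to outcome. Conditioning on a mediator would strip out part of the effect we want; the pooled comparison gives the total causal effect.
Pooled: Provider 1 52.1% vs Provider 2 43.2%; Provider 1 is higher overall.

pooled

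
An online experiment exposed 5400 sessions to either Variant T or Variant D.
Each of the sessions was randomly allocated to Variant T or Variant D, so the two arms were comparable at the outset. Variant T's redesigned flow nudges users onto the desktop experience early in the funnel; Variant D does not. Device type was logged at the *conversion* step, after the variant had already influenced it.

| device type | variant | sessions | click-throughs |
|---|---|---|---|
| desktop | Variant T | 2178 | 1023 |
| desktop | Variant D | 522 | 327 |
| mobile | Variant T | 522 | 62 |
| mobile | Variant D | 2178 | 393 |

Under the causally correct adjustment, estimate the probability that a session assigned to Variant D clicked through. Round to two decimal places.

The distribution of device type is itself part of what the variant does — it is an intermediate outcome. Holding it fixed would remove that part of the effect; the total effect is the pooled difference.
So P(outcome | do(Variant D)) is just the pooled rate for Variant D: 720/2700 = 0.267.

0.27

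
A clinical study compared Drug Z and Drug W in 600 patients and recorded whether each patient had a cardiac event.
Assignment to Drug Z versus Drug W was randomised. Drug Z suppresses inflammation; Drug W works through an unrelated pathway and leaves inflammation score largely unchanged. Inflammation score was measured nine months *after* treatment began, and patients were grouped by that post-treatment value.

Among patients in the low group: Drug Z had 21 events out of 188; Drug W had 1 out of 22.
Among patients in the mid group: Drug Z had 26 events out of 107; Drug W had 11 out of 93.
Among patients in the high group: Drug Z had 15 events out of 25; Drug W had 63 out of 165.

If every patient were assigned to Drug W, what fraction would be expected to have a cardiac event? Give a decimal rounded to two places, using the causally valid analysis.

The stratified and pooled comparisons disagree (Drug W wins within each inflammation score; Drug Z wins overall), so the answer turns on the causal role of inflammation score.
Because the drug influences inflammation score, inflammation score is a post-treatment mediator, not a confounder. Stratifying on it would bias the estimate; the causal effect is the crude pooled difference.
So P(outcome | do(Drug W)) is just the pooled rate for Drug W: 75/280 = 0.268.

0.27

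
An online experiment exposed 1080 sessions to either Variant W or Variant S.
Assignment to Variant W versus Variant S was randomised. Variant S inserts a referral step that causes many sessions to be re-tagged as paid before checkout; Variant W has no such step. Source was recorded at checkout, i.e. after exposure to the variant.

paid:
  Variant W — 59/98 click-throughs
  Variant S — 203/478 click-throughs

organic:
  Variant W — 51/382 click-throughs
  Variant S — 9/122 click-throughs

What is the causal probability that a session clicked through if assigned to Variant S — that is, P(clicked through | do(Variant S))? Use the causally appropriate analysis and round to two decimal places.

0.35

Traffic source is recorded after the variant and is itself shifted by it — it sits on the causal path from variant to outcome. Conditioning on a mediator would strip out part of the effect we want; the pooled comparison gives the total causal effect.
So P(outcome | do(Variant S)) is just the pooled rate for Variant S: 212/600 = 0.353.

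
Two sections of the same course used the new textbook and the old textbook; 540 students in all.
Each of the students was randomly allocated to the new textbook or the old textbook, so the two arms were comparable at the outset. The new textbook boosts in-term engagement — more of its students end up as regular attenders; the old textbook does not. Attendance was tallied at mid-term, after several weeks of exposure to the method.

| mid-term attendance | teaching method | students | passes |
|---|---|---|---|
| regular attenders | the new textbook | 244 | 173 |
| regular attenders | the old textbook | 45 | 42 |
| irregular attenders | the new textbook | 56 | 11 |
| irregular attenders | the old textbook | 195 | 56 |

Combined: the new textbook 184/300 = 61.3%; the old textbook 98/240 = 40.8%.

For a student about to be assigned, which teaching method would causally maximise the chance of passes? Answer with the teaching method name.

the new textbook

The distribution of mid-term attendance is itself part of what the teaching method does — it is an intermediate outcome. Holding it fixed would remove that part of the effect; the total effect is the pooled difference.
Pooled: the new textbook 61.3% vs the old textbook 40.8%; the new textbook is higher overall.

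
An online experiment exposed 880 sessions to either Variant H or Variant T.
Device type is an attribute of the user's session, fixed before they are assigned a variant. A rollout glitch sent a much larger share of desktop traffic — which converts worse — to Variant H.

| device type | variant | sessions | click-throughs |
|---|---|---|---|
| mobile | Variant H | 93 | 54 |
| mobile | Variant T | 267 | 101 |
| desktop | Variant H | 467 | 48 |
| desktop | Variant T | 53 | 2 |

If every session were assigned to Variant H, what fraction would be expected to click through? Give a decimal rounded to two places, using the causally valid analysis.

0.30

Nothing the variant does changes device type; the imbalance is an allocation artefact. With device type also predicting the outcome, the pooled figure is confounded, and the within-stratum comparison is the causal one.
Standardising Variant H to the population device type mix: 0.409·54/93 + 0.591·48/467 = 0.298.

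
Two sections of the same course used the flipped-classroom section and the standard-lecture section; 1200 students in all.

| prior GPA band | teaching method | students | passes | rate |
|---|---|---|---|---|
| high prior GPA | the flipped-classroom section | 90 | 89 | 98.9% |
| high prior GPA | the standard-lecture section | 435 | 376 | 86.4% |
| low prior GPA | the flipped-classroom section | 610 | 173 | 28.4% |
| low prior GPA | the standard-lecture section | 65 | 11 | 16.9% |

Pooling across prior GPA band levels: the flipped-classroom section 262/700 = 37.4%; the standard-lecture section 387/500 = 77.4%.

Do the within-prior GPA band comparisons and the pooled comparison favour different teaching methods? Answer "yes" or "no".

yes

Within each prior GPA band level (high prior GPA 98.9% vs 86.4%; low prior GPA 28.4% vs 16.9%), the flipped-classroom section has the higher rate every time. Pooled: 37.4% vs 77.4% — the standard-lecture section has the higher rate overall. The two comparisons disagree.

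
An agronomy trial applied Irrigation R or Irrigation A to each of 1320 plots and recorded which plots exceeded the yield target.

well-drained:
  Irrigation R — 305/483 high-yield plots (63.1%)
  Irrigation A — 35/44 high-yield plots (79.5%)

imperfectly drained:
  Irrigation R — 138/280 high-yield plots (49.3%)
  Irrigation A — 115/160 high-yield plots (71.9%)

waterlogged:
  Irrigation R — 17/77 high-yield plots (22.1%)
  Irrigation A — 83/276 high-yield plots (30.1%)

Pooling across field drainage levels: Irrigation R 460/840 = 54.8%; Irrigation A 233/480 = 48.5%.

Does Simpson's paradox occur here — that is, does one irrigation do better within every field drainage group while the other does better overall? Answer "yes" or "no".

Within each field drainage level (well-drained 63.1% vs 79.5%; imperfectly drained 49.3% vs 71.9%; waterlogged 22.1% vs 30.1%), Irrigation A has the higher rate every time. Pooled: 54.8% vs 48.5% — Irrigation R has the higher rate overall. The two comparisons disagree.

yes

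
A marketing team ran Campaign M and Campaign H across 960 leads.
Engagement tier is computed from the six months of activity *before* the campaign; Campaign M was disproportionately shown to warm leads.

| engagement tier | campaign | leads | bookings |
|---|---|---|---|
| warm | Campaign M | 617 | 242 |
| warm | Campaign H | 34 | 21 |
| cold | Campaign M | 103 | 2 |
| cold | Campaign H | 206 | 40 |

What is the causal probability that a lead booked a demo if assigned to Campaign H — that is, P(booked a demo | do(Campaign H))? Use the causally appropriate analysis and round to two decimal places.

Since engagement tier is a pre-existing factor (not a product of the campaign) and it affects the outcome on its own, it is a confounder. The stratified rates, not the pooled rate, identify the causal effect.
Standardising Campaign H to the population engagement tier mix: 0.678·21/34 + 0.322·40/206 = 0.481.

0.48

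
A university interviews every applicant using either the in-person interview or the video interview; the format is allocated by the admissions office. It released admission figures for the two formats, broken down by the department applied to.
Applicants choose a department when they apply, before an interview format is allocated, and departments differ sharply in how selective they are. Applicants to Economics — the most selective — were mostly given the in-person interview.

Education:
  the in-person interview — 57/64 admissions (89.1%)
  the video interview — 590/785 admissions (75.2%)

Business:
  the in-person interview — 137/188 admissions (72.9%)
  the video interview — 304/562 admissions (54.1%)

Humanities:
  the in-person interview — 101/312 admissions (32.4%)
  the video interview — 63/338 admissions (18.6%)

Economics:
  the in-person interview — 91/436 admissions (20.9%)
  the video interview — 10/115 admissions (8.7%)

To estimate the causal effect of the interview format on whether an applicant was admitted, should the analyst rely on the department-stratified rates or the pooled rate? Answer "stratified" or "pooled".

stratified

Nothing the interview format does changes department; the imbalance is an allocation artefact. With department also predicting the outcome, the pooled figure is confounded, and the within-stratum comparison is the causal one.
Within each level — Education: 89.1% vs 75.2%; Business: 72.9% vs 54.1%; Humanities: 32.4% vs 18.6%; Economics: 20.9% vs 8.7% — the in-person interview is higher every time.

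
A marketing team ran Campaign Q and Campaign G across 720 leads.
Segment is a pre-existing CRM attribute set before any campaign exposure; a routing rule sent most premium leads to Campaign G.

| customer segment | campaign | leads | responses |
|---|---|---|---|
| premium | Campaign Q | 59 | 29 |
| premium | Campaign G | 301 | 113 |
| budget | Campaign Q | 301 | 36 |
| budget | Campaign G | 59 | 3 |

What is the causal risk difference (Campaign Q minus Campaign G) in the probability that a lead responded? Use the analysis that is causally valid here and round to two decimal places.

+0.09

Campaign Q is higher inside every customer segment stratum but Campaign G is higher in aggregate. Whether to stratify depends on how customer segment relates to the campaign.
Customer segment satisfies the back-door criterion: it is not a descendant of the campaign, and it blocks the spurious path from campaign to outcome. Adjusting for it (i.e., using the within-customer segment rates) gives the causal effect.
Adjusting over the population distribution of customer segment: 0.500·(0.492−0.375) + 0.500·(0.120−0.051) = +0.092.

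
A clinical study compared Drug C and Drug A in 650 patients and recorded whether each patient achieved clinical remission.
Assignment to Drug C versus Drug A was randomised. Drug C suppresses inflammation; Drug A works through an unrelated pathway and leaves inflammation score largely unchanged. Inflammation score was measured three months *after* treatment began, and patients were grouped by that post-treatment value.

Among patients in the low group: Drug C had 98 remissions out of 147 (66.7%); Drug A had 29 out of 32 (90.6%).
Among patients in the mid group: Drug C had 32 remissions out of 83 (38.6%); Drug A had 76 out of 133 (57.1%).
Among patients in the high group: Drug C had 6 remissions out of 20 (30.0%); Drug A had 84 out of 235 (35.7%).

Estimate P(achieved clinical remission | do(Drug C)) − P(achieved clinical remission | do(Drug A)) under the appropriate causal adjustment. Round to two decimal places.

The inflammation score-specific comparison favours Drug A throughout, but the pooled figures favour Drug C. The question is whether to condition on inflammation score.
Inflammation score is recorded after the drug and is itself shifted by it — it sits on the causal path from drug to outcome. Conditioning on a mediator would strip out part of the effect we want; the pooled comparison gives the total causal effect.
The causal difference is the pooled difference: 0.544 − 0.472 = +0.071.

+0.07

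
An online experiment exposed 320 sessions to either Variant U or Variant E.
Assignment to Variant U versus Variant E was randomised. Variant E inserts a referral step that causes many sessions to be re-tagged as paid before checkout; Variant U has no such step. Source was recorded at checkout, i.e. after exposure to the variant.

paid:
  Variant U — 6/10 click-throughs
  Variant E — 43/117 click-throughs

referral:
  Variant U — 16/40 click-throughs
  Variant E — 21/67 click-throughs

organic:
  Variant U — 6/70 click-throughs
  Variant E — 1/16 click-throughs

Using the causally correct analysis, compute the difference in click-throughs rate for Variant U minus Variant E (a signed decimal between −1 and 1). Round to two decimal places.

-0.09

The stratified and pooled comparisons disagree (Variant U wins within each traffic source; Variant E wins overall), so the answer turns on the causal role of traffic source.
Because the variant influences traffic source, traffic source is a post-treatment mediator, not a confounder. Stratifying on it would bias the estimate; the causal effect is the crude pooled difference.
The causal difference is the pooled difference: 0.233 − 0.325 = -0.092.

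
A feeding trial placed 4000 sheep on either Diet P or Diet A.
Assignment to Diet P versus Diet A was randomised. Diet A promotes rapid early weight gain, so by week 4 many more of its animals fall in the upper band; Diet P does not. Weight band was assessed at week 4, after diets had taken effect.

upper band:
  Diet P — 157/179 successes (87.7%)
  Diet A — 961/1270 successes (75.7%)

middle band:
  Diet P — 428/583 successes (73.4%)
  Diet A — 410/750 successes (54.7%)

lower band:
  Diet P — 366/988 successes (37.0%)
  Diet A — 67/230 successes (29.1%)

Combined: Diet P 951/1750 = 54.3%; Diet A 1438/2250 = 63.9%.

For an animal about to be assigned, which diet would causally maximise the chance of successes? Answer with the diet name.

Diet A

The week-4 weight band-specific comparison favours Diet P throughout, but the pooled figures favour Diet A. The question is whether to condition on week-4 weight band.
Week-4 weight band here is a post-treatment variable shaped by the diet; conditioning on it would introduce bias rather than remove it. The overall comparison is the causal one.
Pooled: Diet P 54.3% vs Diet A 63.9%; Diet A is higher overall.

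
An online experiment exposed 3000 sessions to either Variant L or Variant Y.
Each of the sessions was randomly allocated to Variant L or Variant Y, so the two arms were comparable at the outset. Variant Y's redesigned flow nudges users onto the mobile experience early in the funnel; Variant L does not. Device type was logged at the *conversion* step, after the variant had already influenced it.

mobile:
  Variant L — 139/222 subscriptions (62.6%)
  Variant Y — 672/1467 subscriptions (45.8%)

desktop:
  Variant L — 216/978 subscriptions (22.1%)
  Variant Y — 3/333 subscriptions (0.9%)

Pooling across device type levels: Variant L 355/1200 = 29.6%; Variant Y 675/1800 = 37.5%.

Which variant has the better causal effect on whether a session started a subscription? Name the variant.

The device type-specific comparison favours Variant L throughout, but the pooled figures favour Variant Y. The question is whether to condition on device type.
Device type is recorded after the variant and is itself shifted by it — it sits on the causal path from variant to outcome. Conditioning on a mediator would strip out part of the effect we want; the pooled comparison gives the total causal effect.
Pooled: Variant L 29.6% vs Variant Y 37.5%; Variant Y is higher overall.

Variant Y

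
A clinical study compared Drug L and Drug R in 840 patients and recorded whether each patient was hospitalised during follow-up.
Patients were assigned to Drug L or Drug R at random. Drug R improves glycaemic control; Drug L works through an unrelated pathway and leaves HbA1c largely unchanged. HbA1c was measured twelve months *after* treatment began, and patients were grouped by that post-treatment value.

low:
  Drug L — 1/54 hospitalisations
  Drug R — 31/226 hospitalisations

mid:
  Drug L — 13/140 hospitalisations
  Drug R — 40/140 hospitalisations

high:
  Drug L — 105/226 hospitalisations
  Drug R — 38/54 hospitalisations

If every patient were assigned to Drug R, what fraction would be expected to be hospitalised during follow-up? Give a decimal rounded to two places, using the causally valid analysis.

0.26

The stratified and pooled comparisons disagree (Drug L wins within each HbA1c; Drug R wins overall), so the answer turns on the causal role of HbA1c.
The distribution of HbA1c is itself part of what the drug does — it is an intermediate outcome. Holding it fixed would remove that part of the effect; the total effect is the pooled difference.
So P(outcome | do(Drug R)) is just the pooled rate for Drug R: 109/420 = 0.260.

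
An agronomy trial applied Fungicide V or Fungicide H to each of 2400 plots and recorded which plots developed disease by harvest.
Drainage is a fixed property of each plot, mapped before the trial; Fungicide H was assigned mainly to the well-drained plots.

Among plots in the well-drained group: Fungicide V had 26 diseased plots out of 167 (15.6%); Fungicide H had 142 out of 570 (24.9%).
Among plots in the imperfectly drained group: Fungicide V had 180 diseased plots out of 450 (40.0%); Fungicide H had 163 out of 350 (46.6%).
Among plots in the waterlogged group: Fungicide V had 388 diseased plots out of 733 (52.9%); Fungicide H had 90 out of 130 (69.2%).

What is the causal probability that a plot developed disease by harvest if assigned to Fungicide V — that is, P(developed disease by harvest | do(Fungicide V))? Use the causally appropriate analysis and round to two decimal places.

0.37

Field drainage is set before the fungicide has any effect — it is not caused by the fungicide — and it independently drives the outcome. That makes it a confounder, so the causal comparison is within field drainage levels.
Standardising Fungicide V to the population field drainage mix: 0.307·26/167 + 0.333·180/450 + 0.360·388/733 = 0.371.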